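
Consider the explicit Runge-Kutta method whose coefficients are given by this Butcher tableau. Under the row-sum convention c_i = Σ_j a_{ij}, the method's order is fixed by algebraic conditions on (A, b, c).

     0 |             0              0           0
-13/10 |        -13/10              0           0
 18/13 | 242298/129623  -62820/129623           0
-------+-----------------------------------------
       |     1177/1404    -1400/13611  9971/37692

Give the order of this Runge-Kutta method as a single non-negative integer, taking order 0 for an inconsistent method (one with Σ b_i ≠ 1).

3

b = (1177/1404, -1400/13611, 9971/37692)
c = (0, -13/10, 18/13)
Ac = (0, 0, 6282/9971)
Σ b_i: 1177/1404·1 + (-1400/13611)·1 + 9971/37692·1 = 1 ✓
b·c: (-1400/13611)·(-13/10) + 9971/37692·18/13 = 1/2 ✓
b·c²: (-1400/13611)·169/100 + 9971/37692·324/169 = 1/3 ✓
b·Ac: 9971/37692·6282/9971 = 1/6 ✓; 3 stages ⇒ order 3.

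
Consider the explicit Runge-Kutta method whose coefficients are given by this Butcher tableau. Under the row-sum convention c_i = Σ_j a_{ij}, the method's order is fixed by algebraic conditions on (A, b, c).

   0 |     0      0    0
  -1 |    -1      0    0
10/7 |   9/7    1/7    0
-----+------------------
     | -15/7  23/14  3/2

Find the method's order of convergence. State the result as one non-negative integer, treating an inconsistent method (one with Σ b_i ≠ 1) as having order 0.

2

b = (-15/7, 23/14, 3/2)
c = (0, -1, 10/7)
Ac = (0, 0, -1/7)
Σ b_i: (-15/7)·1 + 23/14·1 + 3/2·1 = 1 ✓
b·c: 23/14·(-1) + 3/2·10/7 = 1/2 ✓
b·c²: 23/14·1 + 3/2·100/49 = 461/98 ≠ 1/3 ⇒ order 2.
b·Ac: 3/2·(-1/7) = -3/14 ≠ 1/6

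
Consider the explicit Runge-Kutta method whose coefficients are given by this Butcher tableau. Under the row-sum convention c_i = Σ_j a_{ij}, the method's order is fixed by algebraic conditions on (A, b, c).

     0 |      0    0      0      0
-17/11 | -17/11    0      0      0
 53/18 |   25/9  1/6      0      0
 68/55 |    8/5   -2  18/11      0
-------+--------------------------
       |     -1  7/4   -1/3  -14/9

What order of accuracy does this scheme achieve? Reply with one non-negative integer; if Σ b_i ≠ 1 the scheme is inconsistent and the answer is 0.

0

b = (-1, 7/4, -1/3, -14/9)
c = (0, -17/11, 53/18, 68/55)
Ac = (0, 0, -17/66, 87/11)
Σ b_i: (-1)·1 + 7/4·1 + (-1/3)·1 + (-14/9)·1 = -41/36 ≠ 1 ⇒ order 0.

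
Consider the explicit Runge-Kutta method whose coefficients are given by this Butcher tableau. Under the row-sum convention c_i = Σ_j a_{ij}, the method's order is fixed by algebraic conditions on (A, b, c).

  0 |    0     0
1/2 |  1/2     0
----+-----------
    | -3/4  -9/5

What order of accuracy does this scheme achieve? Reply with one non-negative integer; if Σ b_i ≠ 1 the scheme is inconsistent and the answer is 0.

b = (-3/4, -9/5)
c = (0, 1/2)
Σ b_i: (-3/4)·1 + (-9/5)·1 = -51/20 ≠ 1 ⇒ order 0.

0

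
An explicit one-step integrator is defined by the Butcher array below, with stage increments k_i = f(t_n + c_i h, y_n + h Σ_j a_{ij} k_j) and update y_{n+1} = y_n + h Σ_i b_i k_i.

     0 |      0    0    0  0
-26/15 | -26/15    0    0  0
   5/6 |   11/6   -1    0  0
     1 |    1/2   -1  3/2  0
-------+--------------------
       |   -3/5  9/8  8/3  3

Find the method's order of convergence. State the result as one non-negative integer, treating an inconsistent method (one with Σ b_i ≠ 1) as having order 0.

b = (-3/5, 9/8, 8/3, 3)
c = (0, -26/15, 5/6, 1)
Ac = (0, 0, 26/15, 179/60)
Σ b_i: (-3/5)·1 + 9/8·1 + 8/3·1 + 3·1 = 743/120 ≠ 1 ⇒ order 0.

0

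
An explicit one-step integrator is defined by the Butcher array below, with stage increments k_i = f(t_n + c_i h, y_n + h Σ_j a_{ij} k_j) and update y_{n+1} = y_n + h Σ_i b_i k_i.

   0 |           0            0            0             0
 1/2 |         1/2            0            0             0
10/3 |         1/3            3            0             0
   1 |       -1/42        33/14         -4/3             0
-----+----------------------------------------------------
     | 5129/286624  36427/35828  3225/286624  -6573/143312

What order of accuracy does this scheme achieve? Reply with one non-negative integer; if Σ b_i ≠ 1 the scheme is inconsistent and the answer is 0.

b = (5129/286624, 36427/35828, 3225/286624, -6573/143312)
c = (0, 1/2, 10/3, 1)
Ac = (0, 0, 3/2, -823/252)
Σ b_i: 5129/286624·1 + 36427/35828·1 + 3225/286624·1 + (-6573/143312)·1 = 1 ✓
b·c: 36427/35828·1/2 + 3225/286624·10/3 + (-6573/143312)·1 = 1/2 ✓
b·c²: 36427/35828·1/4 + 3225/286624·100/9 + (-6573/143312)·1 = 1/3 ✓
b·Ac: 3225/286624·3/2 + (-6573/143312)·(-823/252) = 1/6 ✓
b·c³: 36427/35828·1/8 + 3225/286624·1000/27 + (-6573/143312)·1 = 1284529/2579616 ≠ 1/4 ⇒ order 3.
b·(c∘Ac): 3225/286624·5 + (-6573/143312)·(-823/252) = 354349/1719744 ≠ 1/8
b·Ac²: 3225/286624·3/4 + (-6573/143312)·(-21509/1512) = 106553/161226 ≠ 1/12
b·A²c: (-6573/143312)·(-2) = 6573/71656 ≠ 1/24

3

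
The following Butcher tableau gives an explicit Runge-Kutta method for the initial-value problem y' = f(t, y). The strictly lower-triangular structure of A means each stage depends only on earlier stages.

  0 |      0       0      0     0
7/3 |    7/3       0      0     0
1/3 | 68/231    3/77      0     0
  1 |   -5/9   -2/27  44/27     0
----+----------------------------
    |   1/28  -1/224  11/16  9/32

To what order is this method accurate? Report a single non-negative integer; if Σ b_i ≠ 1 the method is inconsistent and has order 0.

4

b = (1/28, -1/224, 11/16, 9/32)
c = (0, 7/3, 1/3, 1)
Ac = (0, 0, 1/11, 10/27)
Σ b_i: 1/28·1 + (-1/224)·1 + 11/16·1 + 9/32·1 = 1 ✓
b·c: (-1/224)·7/3 + 11/16·1/3 + 9/32·1 = 1/2 ✓
b·c²: (-1/224)·49/9 + 11/16·1/9 + 9/32·1 = 1/3 ✓
b·Ac: 11/16·1/11 + 9/32·10/27 = 1/6 ✓
b·c³: (-1/224)·343/27 + 11/16·1/27 + 9/32·1 = 1/4 ✓
b·(c∘Ac): 11/16·1/33 + 9/32·10/27 = 1/8 ✓
b·Ac²: 11/16·7/33 + 9/32·(-2/9) = 1/12 ✓
b·A²c: 9/32·4/27 = 1/24 ✓; 4 stages ⇒ order 4.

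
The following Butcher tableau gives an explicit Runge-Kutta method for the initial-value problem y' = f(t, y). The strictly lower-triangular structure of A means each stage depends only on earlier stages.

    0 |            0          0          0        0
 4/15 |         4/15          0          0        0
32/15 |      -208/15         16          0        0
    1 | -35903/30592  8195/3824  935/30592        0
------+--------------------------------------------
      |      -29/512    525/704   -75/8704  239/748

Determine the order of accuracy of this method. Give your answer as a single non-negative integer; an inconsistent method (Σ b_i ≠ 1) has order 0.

4

b = (-29/512, 525/704, -75/8704, 239/748)
c = (0, 4/15, 32/15, 1)
Ac = (0, 0, 64/15, 913/1434)
Σ b_i: (-29/512)·1 + 525/704·1 + (-75/8704)·1 + 239/748·1 = 1 ✓
b·c: 525/704·4/15 + (-75/8704)·32/15 + 239/748·1 = 1/2 ✓
b·c²: 525/704·16/225 + (-75/8704)·1024/225 + 239/748·1 = 1/3 ✓
b·Ac: (-75/8704)·64/15 + 239/748·913/1434 = 1/6 ✓
b·c³: 525/704·64/3375 + (-75/8704)·32768/3375 + 239/748·1 = 1/4 ✓
b·(c∘Ac): (-75/8704)·2048/225 + 239/748·913/1434 = 1/8 ✓
b·Ac²: (-75/8704)·256/225 + 239/748·209/717 = 1/12 ✓
b·A²c: 239/748·187/1434 = 1/24 ✓; 4 stages ⇒ order 4.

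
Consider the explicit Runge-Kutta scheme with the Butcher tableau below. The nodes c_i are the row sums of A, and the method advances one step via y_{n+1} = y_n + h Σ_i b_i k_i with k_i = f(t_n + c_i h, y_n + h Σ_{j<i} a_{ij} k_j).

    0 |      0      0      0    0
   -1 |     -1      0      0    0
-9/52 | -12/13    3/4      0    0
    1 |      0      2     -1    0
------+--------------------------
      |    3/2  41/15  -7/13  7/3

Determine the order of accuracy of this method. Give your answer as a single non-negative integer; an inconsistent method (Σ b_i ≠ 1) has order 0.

0

b = (3/2, 41/15, -7/13, 7/3)
c = (0, -1, -9/52, 1)
Ac = (0, 0, -3/4, -95/52)
Σ b_i: 3/2·1 + 41/15·1 + (-7/13)·1 + 7/3·1 = 2351/390 ≠ 1 ⇒ order 0.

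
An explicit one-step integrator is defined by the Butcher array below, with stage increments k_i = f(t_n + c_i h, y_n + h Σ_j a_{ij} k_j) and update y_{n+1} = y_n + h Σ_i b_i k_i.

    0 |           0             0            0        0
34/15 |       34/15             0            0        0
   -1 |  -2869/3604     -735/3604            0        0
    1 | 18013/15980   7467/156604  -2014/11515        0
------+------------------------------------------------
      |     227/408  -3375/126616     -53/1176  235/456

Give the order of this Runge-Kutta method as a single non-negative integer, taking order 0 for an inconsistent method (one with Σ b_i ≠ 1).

4

b = (227/408, -3375/126616, -53/1176, 235/456)
c = (0, 34/15, -1, 1)
Ac = (0, 0, -49/106, 133/470)
Σ b_i: 227/408·1 + (-3375/126616)·1 + (-53/1176)·1 + 235/456·1 = 1 ✓
b·c: (-3375/126616)·34/15 + (-53/1176)·(-1) + 235/456·1 = 1/2 ✓
b·c²: (-3375/126616)·1156/225 + (-53/1176)·1 + 235/456·1 = 1/3 ✓
b·Ac: (-53/1176)·(-49/106) + 235/456·133/470 = 1/6 ✓
b·c³: (-3375/126616)·39304/3375 + (-53/1176)·(-1) + 235/456·1 = 1/4 ✓
b·(c∘Ac): (-53/1176)·49/106 + 235/456·133/470 = 1/8 ✓
b·Ac²: (-53/1176)·(-833/795) + 235/456·247/3525 = 1/12 ✓
b·A²c: 235/456·19/235 = 1/24 ✓; 4 stages ⇒ order 4.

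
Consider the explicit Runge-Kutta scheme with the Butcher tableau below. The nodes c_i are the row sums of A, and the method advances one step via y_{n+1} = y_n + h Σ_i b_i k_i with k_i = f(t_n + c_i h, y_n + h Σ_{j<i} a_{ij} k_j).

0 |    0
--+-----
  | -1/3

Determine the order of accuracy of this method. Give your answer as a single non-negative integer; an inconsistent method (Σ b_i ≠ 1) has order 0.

b = (-1/3)
c = (0)
Σ b_i: (-1/3)·1 = -1/3 ≠ 1 ⇒ order 0.

0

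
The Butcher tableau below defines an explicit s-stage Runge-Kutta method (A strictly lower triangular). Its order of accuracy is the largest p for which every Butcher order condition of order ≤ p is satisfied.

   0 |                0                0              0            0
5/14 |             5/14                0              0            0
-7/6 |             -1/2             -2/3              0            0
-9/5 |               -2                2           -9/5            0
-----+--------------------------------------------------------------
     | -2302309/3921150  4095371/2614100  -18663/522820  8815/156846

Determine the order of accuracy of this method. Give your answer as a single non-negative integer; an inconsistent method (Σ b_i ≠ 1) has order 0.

3

b = (-2302309/3921150, 4095371/2614100, -18663/522820, 8815/156846)
c = (0, 5/14, -7/6, -9/5)
Ac = (0, 0, -5/21, 197/70)
Σ b_i: (-2302309/3921150)·1 + 4095371/2614100·1 + (-18663/522820)·1 + 8815/156846·1 = 1 ✓
b·c: 4095371/2614100·5/14 + (-18663/522820)·(-7/6) + 8815/156846·(-9/5) = 1/2 ✓
b·c²: 4095371/2614100·25/196 + (-18663/522820)·49/36 + 8815/156846·81/25 = 1/3 ✓
b·Ac: (-18663/522820)·(-5/21) + 8815/156846·197/70 = 1/6 ✓
b·c³: 4095371/2614100·125/2744 + (-18663/522820)·(-343/216) + 8815/156846·(-729/125) = -32890849/164688300 ≠ 1/4 ⇒ order 3.
b·(c∘Ac): (-18663/522820)·5/18 + 8815/156846·(-1773/350) = -6469333/21958440 ≠ 1/8
b·Ac²: (-18663/522820)·(-25/294) + 8815/156846·(-2151/980) = -88069/731948 ≠ 1/12
b·A²c: 8815/156846·3/7 = 8815/365974 ≠ 1/24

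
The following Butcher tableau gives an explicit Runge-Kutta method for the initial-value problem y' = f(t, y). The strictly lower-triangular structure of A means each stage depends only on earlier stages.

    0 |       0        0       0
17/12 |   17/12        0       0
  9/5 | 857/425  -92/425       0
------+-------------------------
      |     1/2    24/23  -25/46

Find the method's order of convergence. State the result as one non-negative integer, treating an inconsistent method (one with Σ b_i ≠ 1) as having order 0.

3

b = (1/2, 24/23, -25/46)
c = (0, 17/12, 9/5)
Ac = (0, 0, -23/75)
Σ b_i: 1/2·1 + 24/23·1 + (-25/46)·1 = 1 ✓
b·c: 24/23·17/12 + (-25/46)·9/5 = 1/2 ✓
b·c²: 24/23·289/144 + (-25/46)·81/25 = 1/3 ✓
b·Ac: (-25/46)·(-23/75) = 1/6 ✓; 3 stages ⇒ order 3.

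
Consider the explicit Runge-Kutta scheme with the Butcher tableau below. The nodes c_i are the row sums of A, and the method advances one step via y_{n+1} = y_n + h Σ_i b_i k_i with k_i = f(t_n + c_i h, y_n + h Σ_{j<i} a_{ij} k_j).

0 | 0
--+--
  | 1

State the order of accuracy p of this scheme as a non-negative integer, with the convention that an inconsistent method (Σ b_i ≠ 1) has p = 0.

b = (1)
c = (0)
Σ b_i: 1·1 = 1 ✓; 1 stage ⇒ order 1.

1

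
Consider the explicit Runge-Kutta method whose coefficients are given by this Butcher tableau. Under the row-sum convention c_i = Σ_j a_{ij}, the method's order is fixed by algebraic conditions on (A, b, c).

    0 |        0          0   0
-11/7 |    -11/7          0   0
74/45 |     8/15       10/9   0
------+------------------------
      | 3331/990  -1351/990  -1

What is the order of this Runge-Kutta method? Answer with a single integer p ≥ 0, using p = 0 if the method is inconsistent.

2

b = (3331/990, -1351/990, -1)
c = (0, -11/7, 74/45)
Ac = (0, 0, -110/63)
Σ b_i: 3331/990·1 + (-1351/990)·1 + (-1)·1 = 1 ✓
b·c: (-1351/990)·(-11/7) + (-1)·74/45 = 1/2 ✓
b·c²: (-1351/990)·121/49 + (-1)·5476/2025 = -172199/28350 ≠ 1/3 ⇒ order 2.
b·Ac: (-1)·(-110/63) = 110/63 ≠ 1/6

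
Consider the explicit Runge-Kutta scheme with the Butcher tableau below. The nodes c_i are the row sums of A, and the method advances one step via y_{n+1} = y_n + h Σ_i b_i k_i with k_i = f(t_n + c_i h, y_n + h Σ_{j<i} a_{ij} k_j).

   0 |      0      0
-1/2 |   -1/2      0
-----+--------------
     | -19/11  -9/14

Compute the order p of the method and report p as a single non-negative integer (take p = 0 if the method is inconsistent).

b = (-19/11, -9/14)
c = (0, -1/2)
Σ b_i: (-19/11)·1 + (-9/14)·1 = -365/154 ≠ 1 ⇒ order 0.

0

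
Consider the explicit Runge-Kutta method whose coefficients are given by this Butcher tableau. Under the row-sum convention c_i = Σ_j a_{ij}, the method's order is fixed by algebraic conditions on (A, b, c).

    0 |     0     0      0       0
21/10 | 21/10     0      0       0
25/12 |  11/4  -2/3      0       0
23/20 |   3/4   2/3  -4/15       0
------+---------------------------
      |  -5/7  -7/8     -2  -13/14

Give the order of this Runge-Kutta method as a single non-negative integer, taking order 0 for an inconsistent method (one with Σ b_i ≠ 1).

0

b = (-5/7, -7/8, -2, -13/14)
c = (0, 21/10, 25/12, 23/20)
Ac = (0, 0, -7/5, 38/45)
Σ b_i: (-5/7)·1 + (-7/8)·1 + (-2)·1 + (-13/14)·1 = -253/56 ≠ 1 ⇒ order 0.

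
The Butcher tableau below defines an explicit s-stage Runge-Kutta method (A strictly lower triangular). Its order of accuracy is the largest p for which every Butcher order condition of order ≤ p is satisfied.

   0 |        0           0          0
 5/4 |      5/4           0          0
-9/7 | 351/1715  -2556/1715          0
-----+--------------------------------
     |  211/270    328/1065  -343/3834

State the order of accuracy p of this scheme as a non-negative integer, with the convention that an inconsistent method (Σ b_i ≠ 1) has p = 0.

b = (211/270, 328/1065, -343/3834)
c = (0, 5/4, -9/7)
Ac = (0, 0, -639/343)
Σ b_i: 211/270·1 + 328/1065·1 + (-343/3834)·1 = 1 ✓
b·c: 328/1065·5/4 + (-343/3834)·(-9/7) = 1/2 ✓
b·c²: 328/1065·25/16 + (-343/3834)·81/49 = 1/3 ✓
b·Ac: (-343/3834)·(-639/343) = 1/6 ✓; 3 stages ⇒ order 3.

3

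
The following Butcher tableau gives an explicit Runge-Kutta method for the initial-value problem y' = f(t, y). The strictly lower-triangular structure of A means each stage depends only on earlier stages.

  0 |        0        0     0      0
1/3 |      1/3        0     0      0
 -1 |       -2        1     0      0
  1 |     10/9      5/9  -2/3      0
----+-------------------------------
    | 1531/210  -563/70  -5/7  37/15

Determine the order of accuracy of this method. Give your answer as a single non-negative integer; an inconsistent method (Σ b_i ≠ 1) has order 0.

2

b = (1531/210, -563/70, -5/7, 37/15)
c = (0, 1/3, -1, 1)
Ac = (0, 0, 1/3, 23/27)
Σ b_i: 1531/210·1 + (-563/70)·1 + (-5/7)·1 + 37/15·1 = 1 ✓
b·c: (-563/70)·1/3 + (-5/7)·(-1) + 37/15·1 = 1/2 ✓
b·c²: (-563/70)·1/9 + (-5/7)·1 + 37/15·1 = 541/630 ≠ 1/3 ⇒ order 2.
b·Ac: (-5/7)·1/3 + 37/15·23/27 = 5282/2835 ≠ 1/6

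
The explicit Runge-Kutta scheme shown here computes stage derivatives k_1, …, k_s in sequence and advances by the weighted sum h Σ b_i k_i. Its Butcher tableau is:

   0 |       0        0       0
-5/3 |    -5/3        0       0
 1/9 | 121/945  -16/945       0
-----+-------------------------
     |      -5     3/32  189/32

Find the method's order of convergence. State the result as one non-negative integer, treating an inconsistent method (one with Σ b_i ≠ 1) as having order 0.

b = (-5, 3/32, 189/32)
c = (0, -5/3, 1/9)
Ac = (0, 0, 16/567)
Σ b_i: (-5)·1 + 3/32·1 + 189/32·1 = 1 ✓
b·c: 3/32·(-5/3) + 189/32·1/9 = 1/2 ✓
b·c²: 3/32·25/9 + 189/32·1/81 = 1/3 ✓
b·Ac: 189/32·16/567 = 1/6 ✓; 3 stages ⇒ order 3.

3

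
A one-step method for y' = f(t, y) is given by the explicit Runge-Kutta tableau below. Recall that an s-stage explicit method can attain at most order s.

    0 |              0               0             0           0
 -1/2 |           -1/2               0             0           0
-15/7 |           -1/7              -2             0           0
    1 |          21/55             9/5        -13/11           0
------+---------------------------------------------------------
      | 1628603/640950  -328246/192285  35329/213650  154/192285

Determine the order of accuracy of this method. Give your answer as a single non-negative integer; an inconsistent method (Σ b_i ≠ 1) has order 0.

b = (1628603/640950, -328246/192285, 35329/213650, 154/192285)
c = (0, -1/2, -15/7, 1)
Ac = (0, 0, 1, 1257/770)
Σ b_i: 1628603/640950·1 + (-328246/192285)·1 + 35329/213650·1 + 154/192285·1 = 1 ✓
b·c: (-328246/192285)·(-1/2) + 35329/213650·(-15/7) + 154/192285·1 = 1/2 ✓
b·c²: (-328246/192285)·1/4 + 35329/213650·225/49 + 154/192285·1 = 1/3 ✓
b·Ac: 35329/213650·1 + 154/192285·1257/770 = 1/6 ✓
b·c³: (-328246/192285)·(-1/8) + 35329/213650·(-3375/343) + 154/192285·1 = -362237/256380 ≠ 1/4 ⇒ order 3.
b·(c∘Ac): 35329/213650·(-15/7) + 154/192285·1257/770 = -226277/640950 ≠ 1/8
b·Ac²: 35329/213650·(-1/2) + 154/192285·(-53649/10780) = -10369/119644 ≠ 1/12
b·A²c: 154/192285·(-13/11) = -182/192285 ≠ 1/24

3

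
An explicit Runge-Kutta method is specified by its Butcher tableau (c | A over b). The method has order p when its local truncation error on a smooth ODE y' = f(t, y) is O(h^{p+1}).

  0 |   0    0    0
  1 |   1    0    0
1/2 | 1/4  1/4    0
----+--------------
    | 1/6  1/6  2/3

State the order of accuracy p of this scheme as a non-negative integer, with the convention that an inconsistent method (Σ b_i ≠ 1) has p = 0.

3

b = (1/6, 1/6, 2/3)
c = (0, 1, 1/2)
Ac = (0, 0, 1/4)
Σ b_i: 1/6·1 + 1/6·1 + 2/3·1 = 1 ✓
b·c: 1/6·1 + 2/3·1/2 = 1/2 ✓
b·c²: 1/6·1 + 2/3·1/4 = 1/3 ✓
b·Ac: 2/3·1/4 = 1/6 ✓; 3 stages ⇒ order 3.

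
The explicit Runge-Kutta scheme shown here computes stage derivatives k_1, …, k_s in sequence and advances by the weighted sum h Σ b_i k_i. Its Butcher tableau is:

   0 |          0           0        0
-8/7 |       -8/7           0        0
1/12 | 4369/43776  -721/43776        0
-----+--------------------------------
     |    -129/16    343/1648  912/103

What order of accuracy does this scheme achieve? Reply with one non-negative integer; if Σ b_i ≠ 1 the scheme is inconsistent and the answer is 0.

3

b = (-129/16, 343/1648, 912/103)
c = (0, -8/7, 1/12)
Ac = (0, 0, 103/5472)
Σ b_i: (-129/16)·1 + 343/1648·1 + 912/103·1 = 1 ✓
b·c: 343/1648·(-8/7) + 912/103·1/12 = 1/2 ✓
b·c²: 343/1648·64/49 + 912/103·1/144 = 1/3 ✓
b·Ac: 912/103·103/5472 = 1/6 ✓; 3 stages ⇒ order 3.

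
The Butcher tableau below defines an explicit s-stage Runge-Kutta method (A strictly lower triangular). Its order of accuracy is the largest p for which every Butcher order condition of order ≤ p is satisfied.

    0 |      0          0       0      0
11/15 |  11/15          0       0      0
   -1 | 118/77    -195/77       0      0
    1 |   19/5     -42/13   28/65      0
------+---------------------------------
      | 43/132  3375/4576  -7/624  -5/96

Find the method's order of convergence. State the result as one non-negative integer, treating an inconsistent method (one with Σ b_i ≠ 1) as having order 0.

b = (43/132, 3375/4576, -7/624, -5/96)
c = (0, 11/15, -1, 1)
Ac = (0, 0, -13/7, -14/5)
Σ b_i: 43/132·1 + 3375/4576·1 + (-7/624)·1 + (-5/96)·1 = 1 ✓
b·c: 3375/4576·11/15 + (-7/624)·(-1) + (-5/96)·1 = 1/2 ✓
b·c²: 3375/4576·121/225 + (-7/624)·1 + (-5/96)·1 = 1/3 ✓
b·Ac: (-7/624)·(-13/7) + (-5/96)·(-14/5) = 1/6 ✓
b·c³: 3375/4576·1331/3375 + (-7/624)·(-1) + (-5/96)·1 = 1/4 ✓
b·(c∘Ac): (-7/624)·13/7 + (-5/96)·(-14/5) = 1/8 ✓
b·Ac²: (-7/624)·(-143/105) + (-5/96)·(-98/75) = 1/12 ✓
b·A²c: (-5/96)·(-4/5) = 1/24 ✓; 4 stages ⇒ order 4.

4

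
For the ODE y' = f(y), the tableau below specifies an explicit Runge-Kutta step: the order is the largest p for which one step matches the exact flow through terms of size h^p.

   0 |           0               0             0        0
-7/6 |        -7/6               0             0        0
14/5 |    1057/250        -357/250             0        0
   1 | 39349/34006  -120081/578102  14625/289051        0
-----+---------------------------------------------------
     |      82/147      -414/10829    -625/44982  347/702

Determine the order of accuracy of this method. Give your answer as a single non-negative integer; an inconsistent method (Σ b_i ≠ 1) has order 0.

b = (82/147, -414/10829, -625/44982, 347/702)
c = (0, -7/6, 14/5, 1)
Ac = (0, 0, 833/500, 533/1388)
Σ b_i: 82/147·1 + (-414/10829)·1 + (-625/44982)·1 + 347/702·1 = 1 ✓
b·c: (-414/10829)·(-7/6) + (-625/44982)·14/5 + 347/702·1 = 1/2 ✓
b·c²: (-414/10829)·49/36 + (-625/44982)·196/25 + 347/702·1 = 1/3 ✓
b·Ac: (-625/44982)·833/500 + 347/702·533/1388 = 1/6 ✓
b·c³: (-414/10829)·(-343/216) + (-625/44982)·2744/125 + 347/702·1 = 1/4 ✓
b·(c∘Ac): (-625/44982)·5831/1250 + 347/702·533/1388 = 1/8 ✓
b·Ac²: (-625/44982)·(-5831/3000) + 347/702·949/8328 = 1/12 ✓
b·A²c: 347/702·117/1388 = 1/24 ✓; 4 stages ⇒ order 4.

4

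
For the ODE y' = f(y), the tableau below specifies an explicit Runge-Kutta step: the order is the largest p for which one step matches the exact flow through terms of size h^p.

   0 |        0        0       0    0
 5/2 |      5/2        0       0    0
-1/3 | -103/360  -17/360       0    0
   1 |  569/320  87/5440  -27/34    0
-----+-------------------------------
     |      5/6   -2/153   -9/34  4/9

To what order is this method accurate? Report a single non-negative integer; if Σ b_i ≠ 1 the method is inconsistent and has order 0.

b = (5/6, -2/153, -9/34, 4/9)
c = (0, 5/2, -1/3, 1)
Ac = (0, 0, -17/144, 39/128)
Σ b_i: 5/6·1 + (-2/153)·1 + (-9/34)·1 + 4/9·1 = 1 ✓
b·c: (-2/153)·5/2 + (-9/34)·(-1/3) + 4/9·1 = 1/2 ✓
b·c²: (-2/153)·25/4 + (-9/34)·1/9 + 4/9·1 = 1/3 ✓
b·Ac: (-9/34)·(-17/144) + 4/9·39/128 = 1/6 ✓
b·c³: (-2/153)·125/8 + (-9/34)·(-1/27) + 4/9·1 = 1/4 ✓
b·(c∘Ac): (-9/34)·17/432 + 4/9·39/128 = 1/8 ✓
b·Ac²: (-9/34)·(-85/288) + 4/9·3/256 = 1/12 ✓
b·A²c: 4/9·3/32 = 1/24 ✓; 4 stages ⇒ order 4.

4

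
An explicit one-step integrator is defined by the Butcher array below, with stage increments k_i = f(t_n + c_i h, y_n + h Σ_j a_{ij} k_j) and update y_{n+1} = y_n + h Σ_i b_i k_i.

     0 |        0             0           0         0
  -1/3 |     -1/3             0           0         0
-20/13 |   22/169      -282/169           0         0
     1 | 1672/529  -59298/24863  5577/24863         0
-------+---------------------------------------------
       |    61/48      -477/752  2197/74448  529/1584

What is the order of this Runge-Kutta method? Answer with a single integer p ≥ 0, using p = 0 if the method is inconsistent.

b = (61/48, -477/752, 2197/74448, 529/1584)
c = (0, -1/3, -20/13, 1)
Ac = (0, 0, 94/169, 238/529)
Σ b_i: 61/48·1 + (-477/752)·1 + 2197/74448·1 + 529/1584·1 = 1 ✓
b·c: (-477/752)·(-1/3) + 2197/74448·(-20/13) + 529/1584·1 = 1/2 ✓
b·c²: (-477/752)·1/9 + 2197/74448·400/169 + 529/1584·1 = 1/3 ✓
b·Ac: 2197/74448·94/169 + 529/1584·238/529 = 1/6 ✓
b·c³: (-477/752)·(-1/27) + 2197/74448·(-8000/2197) + 529/1584·1 = 1/4 ✓
b·(c∘Ac): 2197/74448·(-1880/2197) + 529/1584·238/529 = 1/8 ✓
b·Ac²: 2197/74448·(-94/507) + 529/1584·422/1587 = 1/12 ✓
b·A²c: 529/1584·66/529 = 1/24 ✓; 4 stages ⇒ order 4.

4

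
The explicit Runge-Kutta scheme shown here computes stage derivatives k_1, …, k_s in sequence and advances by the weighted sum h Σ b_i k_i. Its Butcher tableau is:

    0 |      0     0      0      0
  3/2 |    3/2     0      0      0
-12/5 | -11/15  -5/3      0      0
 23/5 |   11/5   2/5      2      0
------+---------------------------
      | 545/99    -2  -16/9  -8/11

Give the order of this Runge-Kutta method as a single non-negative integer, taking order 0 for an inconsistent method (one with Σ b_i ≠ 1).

b = (545/99, -2, -16/9, -8/11)
c = (0, 3/2, -12/5, 23/5)
Ac = (0, 0, -5/2, -21/5)
Σ b_i: 545/99·1 + (-2)·1 + (-16/9)·1 + (-8/11)·1 = 1 ✓
b·c: (-2)·3/2 + (-16/9)·(-12/5) + (-8/11)·23/5 = -343/165 ≠ 1/2 ⇒ order 1.

1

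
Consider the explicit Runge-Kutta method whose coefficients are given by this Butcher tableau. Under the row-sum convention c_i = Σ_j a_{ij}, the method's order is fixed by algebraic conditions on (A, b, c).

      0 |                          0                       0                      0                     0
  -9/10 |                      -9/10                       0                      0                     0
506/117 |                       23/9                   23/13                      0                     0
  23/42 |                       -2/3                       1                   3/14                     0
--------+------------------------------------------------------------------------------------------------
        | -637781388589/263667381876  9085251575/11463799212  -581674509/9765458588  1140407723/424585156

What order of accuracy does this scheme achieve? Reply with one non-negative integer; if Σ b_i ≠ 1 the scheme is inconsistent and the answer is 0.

b = (-637781388589/263667381876, 9085251575/11463799212, -581674509/9765458588, 1140407723/424585156)
c = (0, -9/10, 506/117, 23/42)
Ac = (0, 0, -207/130, 73/2730)
Σ b_i: (-637781388589/263667381876)·1 + 9085251575/11463799212·1 + (-581674509/9765458588)·1 + 1140407723/424585156·1 = 1 ✓
b·c: 9085251575/11463799212·(-9/10) + (-581674509/9765458588)·506/117 + 1140407723/424585156·23/42 = 1/2 ✓
b·c²: 9085251575/11463799212·81/100 + (-581674509/9765458588)·256036/13689 + 1140407723/424585156·529/1764 = 1/3 ✓
b·Ac: (-581674509/9765458588)·(-207/130) + 1140407723/424585156·73/2730 = 1/6 ✓
b·c³: 9085251575/11463799212·(-729/1000) + (-581674509/9765458588)·129554216/1601613 + 1140407723/424585156·12167/74088 = -38766664434991/7824042962190 ≠ 1/4 ⇒ order 3.
b·(c∘Ac): (-581674509/9765458588)·(-5819/845) + 1140407723/424585156·1679/114660 = 34354348429/76425328080 ≠ 1/8
b·Ac²: (-581674509/9765458588)·1863/1300 + 1140407723/424585156·15389021/3194100 = 19158236573683/1490293897560 ≠ 1/12
b·A²c: 1140407723/424585156·(-621/1820) = -7782342813/8491703120 ≠ 1/24

3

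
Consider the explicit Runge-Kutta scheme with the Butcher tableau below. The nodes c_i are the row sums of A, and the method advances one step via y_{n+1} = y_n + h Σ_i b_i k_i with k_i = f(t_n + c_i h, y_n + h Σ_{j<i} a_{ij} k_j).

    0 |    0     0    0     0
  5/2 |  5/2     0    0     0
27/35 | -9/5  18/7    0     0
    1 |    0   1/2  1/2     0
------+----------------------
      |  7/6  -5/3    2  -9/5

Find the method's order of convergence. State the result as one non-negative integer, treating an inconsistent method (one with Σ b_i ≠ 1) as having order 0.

0

b = (7/6, -5/3, 2, -9/5)
c = (0, 5/2, 27/35, 1)
Ac = (0, 0, 45/7, 229/140)
Σ b_i: 7/6·1 + (-5/3)·1 + 2·1 + (-9/5)·1 = -3/10 ≠ 1 ⇒ order 0.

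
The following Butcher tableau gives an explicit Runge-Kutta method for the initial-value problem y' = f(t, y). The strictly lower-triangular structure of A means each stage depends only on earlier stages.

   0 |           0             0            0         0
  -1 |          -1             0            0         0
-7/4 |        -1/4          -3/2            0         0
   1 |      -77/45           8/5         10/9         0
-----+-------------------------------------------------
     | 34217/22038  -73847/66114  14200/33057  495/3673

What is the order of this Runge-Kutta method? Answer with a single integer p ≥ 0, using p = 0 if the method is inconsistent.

3

b = (34217/22038, -73847/66114, 14200/33057, 495/3673)
c = (0, -1, -7/4, 1)
Ac = (0, 0, 3/2, -319/90)
Σ b_i: 34217/22038·1 + (-73847/66114)·1 + 14200/33057·1 + 495/3673·1 = 1 ✓
b·c: (-73847/66114)·(-1) + 14200/33057·(-7/4) + 495/3673·1 = 1/2 ✓
b·c²: (-73847/66114)·1 + 14200/33057·49/16 + 495/3673·1 = 1/3 ✓
b·Ac: 14200/33057·3/2 + 495/3673·(-319/90) = 1/6 ✓
b·c³: (-73847/66114)·(-1) + 14200/33057·(-343/64) + 495/3673·1 = -92599/88152 ≠ 1/4 ⇒ order 3.
b·(c∘Ac): 14200/33057·(-21/8) + 495/3673·(-319/90) = -35377/22038 ≠ 1/8
b·Ac²: 14200/33057·(-3/2) + 495/3673·1801/360 = 2633/88152 ≠ 1/12
b·A²c: 495/3673·5/3 = 825/3673 ≠ 1/24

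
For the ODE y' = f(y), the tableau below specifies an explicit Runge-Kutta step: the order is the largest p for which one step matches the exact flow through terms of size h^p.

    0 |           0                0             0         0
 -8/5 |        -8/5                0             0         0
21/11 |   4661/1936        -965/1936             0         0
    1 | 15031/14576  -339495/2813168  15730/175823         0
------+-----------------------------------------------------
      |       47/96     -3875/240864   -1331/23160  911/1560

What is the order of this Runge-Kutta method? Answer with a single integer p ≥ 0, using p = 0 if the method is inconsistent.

4

b = (47/96, -3875/240864, -1331/23160, 911/1560)
c = (0, -8/5, 21/11, 1)
Ac = (0, 0, 193/242, 663/1822)
Σ b_i: 47/96·1 + (-3875/240864)·1 + (-1331/23160)·1 + 911/1560·1 = 1 ✓
b·c: (-3875/240864)·(-8/5) + (-1331/23160)·21/11 + 911/1560·1 = 1/2 ✓
b·c²: (-3875/240864)·64/25 + (-1331/23160)·441/121 + 911/1560·1 = 1/3 ✓
b·Ac: (-1331/23160)·193/242 + 911/1560·663/1822 = 1/6 ✓
b·c³: (-3875/240864)·(-512/125) + (-1331/23160)·9261/1331 + 911/1560·1 = 1/4 ✓
b·(c∘Ac): (-1331/23160)·4053/2662 + 911/1560·663/1822 = 1/8 ✓
b·Ac²: (-1331/23160)·(-772/605) + 911/1560·78/4555 = 1/12 ✓
b·A²c: 911/1560·65/911 = 1/24 ✓; 4 stages ⇒ order 4.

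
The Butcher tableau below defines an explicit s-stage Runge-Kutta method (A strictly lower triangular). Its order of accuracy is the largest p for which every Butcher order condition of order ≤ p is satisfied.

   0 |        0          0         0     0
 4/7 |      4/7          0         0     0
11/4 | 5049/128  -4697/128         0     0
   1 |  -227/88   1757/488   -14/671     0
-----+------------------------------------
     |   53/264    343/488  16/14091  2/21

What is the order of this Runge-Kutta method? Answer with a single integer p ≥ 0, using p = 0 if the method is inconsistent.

4

b = (53/264, 343/488, 16/14091, 2/21)
c = (0, 4/7, 11/4, 1)
Ac = (0, 0, -671/32, 2)
Σ b_i: 53/264·1 + 343/488·1 + 16/14091·1 + 2/21·1 = 1 ✓
b·c: 343/488·4/7 + 16/14091·11/4 + 2/21·1 = 1/2 ✓
b·c²: 343/488·16/49 + 16/14091·121/16 + 2/21·1 = 1/3 ✓
b·Ac: 16/14091·(-671/32) + 2/21·2 = 1/6 ✓
b·c³: 343/488·64/343 + 16/14091·1331/64 + 2/21·1 = 1/4 ✓
b·(c∘Ac): 16/14091·(-7381/128) + 2/21·2 = 1/8 ✓
b·Ac²: 16/14091·(-671/56) + 2/21·57/56 = 1/12 ✓
b·A²c: 2/21·7/16 = 1/24 ✓; 4 stages ⇒ order 4.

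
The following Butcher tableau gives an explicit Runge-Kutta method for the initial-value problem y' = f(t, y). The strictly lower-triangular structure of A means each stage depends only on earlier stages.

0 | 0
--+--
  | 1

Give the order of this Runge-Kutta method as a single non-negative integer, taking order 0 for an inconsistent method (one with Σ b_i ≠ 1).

1

b = (1)
c = (0)
Σ b_i: 1·1 = 1 ✓; 1 stage ⇒ order 1.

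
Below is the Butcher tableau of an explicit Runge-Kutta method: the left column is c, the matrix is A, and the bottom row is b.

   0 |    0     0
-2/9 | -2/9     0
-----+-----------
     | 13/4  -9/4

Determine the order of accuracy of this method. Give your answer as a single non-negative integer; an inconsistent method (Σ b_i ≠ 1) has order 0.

b = (13/4, -9/4)
c = (0, -2/9)
Σ b_i: 13/4·1 + (-9/4)·1 = 1 ✓
b·c: (-9/4)·(-2/9) = 1/2 ✓; 2 stages ⇒ order 2.

2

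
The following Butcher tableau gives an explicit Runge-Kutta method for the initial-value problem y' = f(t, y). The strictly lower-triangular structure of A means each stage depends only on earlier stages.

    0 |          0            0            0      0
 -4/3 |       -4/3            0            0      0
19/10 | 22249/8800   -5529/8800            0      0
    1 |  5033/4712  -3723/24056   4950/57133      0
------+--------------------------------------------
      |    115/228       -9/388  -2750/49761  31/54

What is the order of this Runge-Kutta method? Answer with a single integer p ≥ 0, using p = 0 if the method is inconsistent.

4

b = (115/228, -9/388, -2750/49761, 31/54)
c = (0, -4/3, 19/10, 1)
Ac = (0, 0, 1843/2200, 23/62)
Σ b_i: 115/228·1 + (-9/388)·1 + (-2750/49761)·1 + 31/54·1 = 1 ✓
b·c: (-9/388)·(-4/3) + (-2750/49761)·19/10 + 31/54·1 = 1/2 ✓
b·c²: (-9/388)·16/9 + (-2750/49761)·361/100 + 31/54·1 = 1/3 ✓
b·Ac: (-2750/49761)·1843/2200 + 31/54·23/62 = 1/6 ✓
b·c³: (-9/388)·(-64/27) + (-2750/49761)·6859/1000 + 31/54·1 = 1/4 ✓
b·(c∘Ac): (-2750/49761)·35017/22000 + 31/54·23/62 = 1/8 ✓
b·Ac²: (-2750/49761)·(-1843/1650) + 31/54·7/186 = 1/12 ✓
b·A²c: 31/54·9/124 = 1/24 ✓; 4 stages ⇒ order 4.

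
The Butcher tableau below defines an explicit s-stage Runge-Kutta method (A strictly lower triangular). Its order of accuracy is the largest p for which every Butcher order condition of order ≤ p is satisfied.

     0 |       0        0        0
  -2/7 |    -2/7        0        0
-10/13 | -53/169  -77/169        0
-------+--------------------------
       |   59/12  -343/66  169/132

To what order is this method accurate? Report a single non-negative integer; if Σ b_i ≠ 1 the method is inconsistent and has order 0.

3

b = (59/12, -343/66, 169/132)
c = (0, -2/7, -10/13)
Ac = (0, 0, 22/169)
Σ b_i: 59/12·1 + (-343/66)·1 + 169/132·1 = 1 ✓
b·c: (-343/66)·(-2/7) + 169/132·(-10/13) = 1/2 ✓
b·c²: (-343/66)·4/49 + 169/132·100/169 = 1/3 ✓
b·Ac: 169/132·22/169 = 1/6 ✓; 3 stages ⇒ order 3.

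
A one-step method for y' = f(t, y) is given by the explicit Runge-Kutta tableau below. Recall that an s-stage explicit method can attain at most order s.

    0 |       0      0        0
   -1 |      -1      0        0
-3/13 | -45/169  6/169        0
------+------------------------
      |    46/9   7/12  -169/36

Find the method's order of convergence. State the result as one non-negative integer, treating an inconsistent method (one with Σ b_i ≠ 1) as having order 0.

b = (46/9, 7/12, -169/36)
c = (0, -1, -3/13)
Ac = (0, 0, -6/169)
Σ b_i: 46/9·1 + 7/12·1 + (-169/36)·1 = 1 ✓
b·c: 7/12·(-1) + (-169/36)·(-3/13) = 1/2 ✓
b·c²: 7/12·1 + (-169/36)·9/169 = 1/3 ✓
b·Ac: (-169/36)·(-6/169) = 1/6 ✓; 3 stages ⇒ order 3.

3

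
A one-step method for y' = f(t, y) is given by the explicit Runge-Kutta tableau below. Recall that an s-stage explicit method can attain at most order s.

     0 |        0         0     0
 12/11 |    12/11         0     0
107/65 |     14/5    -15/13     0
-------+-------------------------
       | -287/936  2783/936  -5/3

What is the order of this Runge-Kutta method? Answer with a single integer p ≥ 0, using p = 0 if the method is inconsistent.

2

b = (-287/936, 2783/936, -5/3)
c = (0, 12/11, 107/65)
Ac = (0, 0, -180/143)
Σ b_i: (-287/936)·1 + 2783/936·1 + (-5/3)·1 = 1 ✓
b·c: 2783/936·12/11 + (-5/3)·107/65 = 1/2 ✓
b·c²: 2783/936·144/121 + (-5/3)·11449/4225 = -2479/2535 ≠ 1/3 ⇒ order 2.
b·Ac: (-5/3)·(-180/143) = 300/143 ≠ 1/6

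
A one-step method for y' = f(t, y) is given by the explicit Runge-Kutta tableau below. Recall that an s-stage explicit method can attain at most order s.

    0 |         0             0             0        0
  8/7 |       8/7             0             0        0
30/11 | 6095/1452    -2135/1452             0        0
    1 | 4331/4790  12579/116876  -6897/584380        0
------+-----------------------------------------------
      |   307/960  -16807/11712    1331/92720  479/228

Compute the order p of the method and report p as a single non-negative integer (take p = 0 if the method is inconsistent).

4

b = (307/960, -16807/11712, 1331/92720, 479/228)
c = (0, 8/7, 30/11, 1)
Ac = (0, 0, -610/363, 87/958)
Σ b_i: 307/960·1 + (-16807/11712)·1 + 1331/92720·1 + 479/228·1 = 1 ✓
b·c: (-16807/11712)·8/7 + 1331/92720·30/11 + 479/228·1 = 1/2 ✓
b·c²: (-16807/11712)·64/49 + 1331/92720·900/121 + 479/228·1 = 1/3 ✓
b·Ac: 1331/92720·(-610/363) + 479/228·87/958 = 1/6 ✓
b·c³: (-16807/11712)·512/343 + 1331/92720·27000/1331 + 479/228·1 = 1/4 ✓
b·(c∘Ac): 1331/92720·(-6100/1331) + 479/228·87/958 = 1/8 ✓
b·Ac²: 1331/92720·(-4880/2541) + 479/228·177/3353 = 1/12 ✓
b·A²c: 479/228·19/958 = 1/24 ✓; 4 stages ⇒ order 4.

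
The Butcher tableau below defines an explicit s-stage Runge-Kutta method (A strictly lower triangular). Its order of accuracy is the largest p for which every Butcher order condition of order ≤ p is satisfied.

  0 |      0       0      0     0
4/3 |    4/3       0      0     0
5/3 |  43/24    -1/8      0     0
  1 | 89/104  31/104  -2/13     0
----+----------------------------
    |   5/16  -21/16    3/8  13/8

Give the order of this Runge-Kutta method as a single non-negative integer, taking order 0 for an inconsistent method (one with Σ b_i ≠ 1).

b = (5/16, -21/16, 3/8, 13/8)
c = (0, 4/3, 5/3, 1)
Ac = (0, 0, -1/6, 11/78)
Σ b_i: 5/16·1 + (-21/16)·1 + 3/8·1 + 13/8·1 = 1 ✓
b·c: (-21/16)·4/3 + 3/8·5/3 + 13/8·1 = 1/2 ✓
b·c²: (-21/16)·16/9 + 3/8·25/9 + 13/8·1 = 1/3 ✓
b·Ac: 3/8·(-1/6) + 13/8·11/78 = 1/6 ✓
b·c³: (-21/16)·64/27 + 3/8·125/27 + 13/8·1 = 1/4 ✓
b·(c∘Ac): 3/8·(-5/18) + 13/8·11/78 = 1/8 ✓
b·Ac²: 3/8·(-2/9) + 13/8·4/39 = 1/12 ✓
b·A²c: 13/8·1/39 = 1/24 ✓; 4 stages ⇒ order 4.

4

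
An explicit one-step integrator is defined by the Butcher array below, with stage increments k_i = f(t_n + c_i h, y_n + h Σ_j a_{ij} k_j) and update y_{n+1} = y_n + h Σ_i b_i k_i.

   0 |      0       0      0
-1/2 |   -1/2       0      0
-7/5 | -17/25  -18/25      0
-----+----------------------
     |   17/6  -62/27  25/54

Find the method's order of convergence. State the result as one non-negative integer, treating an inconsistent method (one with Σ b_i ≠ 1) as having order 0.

3

b = (17/6, -62/27, 25/54)
c = (0, -1/2, -7/5)
Ac = (0, 0, 9/25)
Σ b_i: 17/6·1 + (-62/27)·1 + 25/54·1 = 1 ✓
b·c: (-62/27)·(-1/2) + 25/54·(-7/5) = 1/2 ✓
b·c²: (-62/27)·1/4 + 25/54·49/25 = 1/3 ✓
b·Ac: 25/54·9/25 = 1/6 ✓; 3 stages ⇒ order 3.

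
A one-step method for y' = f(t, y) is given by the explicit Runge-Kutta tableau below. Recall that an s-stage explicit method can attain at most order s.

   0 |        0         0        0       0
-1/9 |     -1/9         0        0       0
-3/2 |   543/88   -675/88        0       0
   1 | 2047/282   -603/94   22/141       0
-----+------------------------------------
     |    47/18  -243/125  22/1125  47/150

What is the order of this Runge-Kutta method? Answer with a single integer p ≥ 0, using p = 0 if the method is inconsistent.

4

b = (47/18, -243/125, 22/1125, 47/150)
c = (0, -1/9, -3/2, 1)
Ac = (0, 0, 75/88, 45/94)
Σ b_i: 47/18·1 + (-243/125)·1 + 22/1125·1 + 47/150·1 = 1 ✓
b·c: (-243/125)·(-1/9) + 22/1125·(-3/2) + 47/150·1 = 1/2 ✓
b·c²: (-243/125)·1/81 + 22/1125·9/4 + 47/150·1 = 1/3 ✓
b·Ac: 22/1125·75/88 + 47/150·45/94 = 1/6 ✓
b·c³: (-243/125)·(-1/729) + 22/1125·(-27/8) + 47/150·1 = 1/4 ✓
b·(c∘Ac): 22/1125·(-225/176) + 47/150·45/94 = 1/8 ✓
b·Ac²: 22/1125·(-25/264) + 47/150·115/423 = 1/12 ✓
b·A²c: 47/150·25/188 = 1/24 ✓; 4 stages ⇒ order 4.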